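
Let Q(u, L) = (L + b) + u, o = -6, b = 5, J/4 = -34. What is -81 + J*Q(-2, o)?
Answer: 327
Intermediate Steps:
J = -136 (J = 4*(-34) = -136)
Q(u, L) = 5 + L + u (Q(u, L) = (L + 5) + u = (5 + L) + u = 5 + L + u)
-81 + J*Q(-2, o) = -81 - 136*(5 - 6 - 2) = -81 - 136*(-3) = -81 + 408 = 327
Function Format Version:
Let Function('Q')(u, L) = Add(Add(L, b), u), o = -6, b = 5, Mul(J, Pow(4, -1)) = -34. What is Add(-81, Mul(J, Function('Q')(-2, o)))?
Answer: 327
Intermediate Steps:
J = -136 (J = Mul(4, -34) = -136)
Function('Q')(u, L) = Add(5, L, u) (Function('Q')(u, L) = Add(Add(L, 5), u) = Add(Add(5, L), u) = Add(5, L, u))
Add(-81, Mul(J, Function('Q')(-2, o))) = Add(-81, Mul(-136, Add(5, -6, -2))) = Add(-81, Mul(-136, -3)) = Add(-81, 408) = 327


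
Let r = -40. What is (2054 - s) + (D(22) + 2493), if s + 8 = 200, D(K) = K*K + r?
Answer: 4799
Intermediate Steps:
D(K) = -40 + K**2 (D(K) = K*K - 40 = K**2 - 40 = -40 + K**2)
s = 192 (s = -8 + 200 = 192)
(2054 - s) + (D(22) + 2493) = (2054 - 1*192) + ((-40 + 22**2) + 2493) = (2054 - 192) + ((-40 + 484) + 2493) = 1862 + (444 + 2493) = 1862 + 2937 = 4799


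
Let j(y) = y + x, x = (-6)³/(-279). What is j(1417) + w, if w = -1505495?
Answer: -46626394/31 ≈ -1.5041e+6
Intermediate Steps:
x = 24/31 (x = -216*(-1/279) = 24/31 ≈ 0.77419)
j(y) = 24/31 + y (j(y) = y + 24/31 = 24/31 + y)
j(1417) + w = (24/31 + 1417) - 1505495 = 43951/31 - 1505495 = -46626394/31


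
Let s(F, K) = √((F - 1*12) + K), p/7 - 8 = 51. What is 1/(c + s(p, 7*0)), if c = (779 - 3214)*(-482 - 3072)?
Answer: 8653990/74891542919699 - √401/74891542919699 ≈ 1.1555e-7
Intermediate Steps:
p = 413 (p = 56 + 7*51 = 56 + 357 = 413)
s(F, K) = √(-12 + F + K) (s(F, K) = √((F - 12) + K) = √((-12 + F) + K) = √(-12 + F + K))
c = 8653990 (c = -2435*(-3554) = 8653990)
1/(c + s(p, 7*0)) = 1/(8653990 + √(-12 + 413 + 7*0)) = 1/(8653990 + √(-12 + 413 + 0)) = 1/(8653990 + √401)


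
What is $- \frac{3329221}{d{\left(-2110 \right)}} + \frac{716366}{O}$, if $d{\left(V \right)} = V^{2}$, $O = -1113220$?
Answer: $- \frac{344774423511}{247808338100} \approx -1.3913$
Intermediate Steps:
$- \frac{3329221}{d{\left(-2110 \right)}} + \frac{716366}{O} = - \frac{3329221}{\left(-2110\right)^{2}} + \frac{716366}{-1113220} = - \frac{3329221}{4452100} + 716366 \left(- \frac{1}{1113220}\right) = \left(-3329221\right) \frac{1}{4452100} - \frac{358183}{556610} = - \frac{3329221}{4452100} - \frac{358183}{556610} = - \frac{344774423511}{247808338100}$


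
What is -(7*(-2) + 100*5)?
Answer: -486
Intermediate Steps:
-(7*(-2) + 100*5) = -(-14 + 500) = -1*486 = -486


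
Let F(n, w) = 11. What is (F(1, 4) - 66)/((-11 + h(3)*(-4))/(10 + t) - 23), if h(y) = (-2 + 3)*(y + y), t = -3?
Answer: 55/28 ≈ 1.9643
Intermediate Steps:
h(y) = 2*y (h(y) = 1*(2*y) = 2*y)
(F(1, 4) - 66)/((-11 + h(3)*(-4))/(10 + t) - 23) = (11 - 66)/((-11 + (2*3)*(-4))/(10 - 3) - 23) = -55/((-11 + 6*(-4))/7 - 23) = -55/((-11 - 24)*(1/7) - 23) = -55/(-35*1/7 - 23) = -55/(-5 - 23) = -55/(-28) = -55*(-1/28) = 55/28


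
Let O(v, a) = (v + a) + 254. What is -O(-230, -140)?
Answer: 116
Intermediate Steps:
O(v, a) = 254 + a + v (O(v, a) = (a + v) + 254 = 254 + a + v)
-O(-230, -140) = -(254 - 140 - 230) = -1*(-116) = 116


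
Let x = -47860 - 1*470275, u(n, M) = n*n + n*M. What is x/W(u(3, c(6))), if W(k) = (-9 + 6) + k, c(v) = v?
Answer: -518135/24 ≈ -21589.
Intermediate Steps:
u(n, M) = n² + M*n
W(k) = -3 + k
x = -518135 (x = -47860 - 470275 = -518135)
x/W(u(3, c(6))) = -518135/(-3 + 3*(6 + 3)) = -518135/(-3 + 3*9) = -518135/(-3 + 27) = -518135/24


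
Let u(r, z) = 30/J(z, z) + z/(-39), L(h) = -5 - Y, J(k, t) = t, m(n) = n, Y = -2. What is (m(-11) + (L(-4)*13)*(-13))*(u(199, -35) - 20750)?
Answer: -2809710544/273 ≈ -1.0292e+7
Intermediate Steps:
L(h) = -3 (L(h) = -5 - 1*(-2) = -5 + 2 = -3)
u(r, z) = 30/z - z/39 (u(r, z) = 30/z + z/(-39) = 30/z + z*(-1/39) = 30/z - z/39)
(m(-11) + (L(-4)*13)*(-13))*(u(199, -35) - 20750) = (-11 - 3*13*(-13))*((30/(-35) - 1/39*(-35)) - 20750) = (-11 - 39*(-13))*((30*(-1/35) + 35/39) - 20750) = (-11 + 507)*((-6/7 + 35/39) - 20750) = 496*(11/273 - 20750) = 496*(-5664739/273) = -2809710544/273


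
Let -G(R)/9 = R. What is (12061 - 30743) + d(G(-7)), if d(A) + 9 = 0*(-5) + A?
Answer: -18628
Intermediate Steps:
G(R) = -9*R
d(A) = -9 + A (d(A) = -9 + (0*(-5) + A) = -9 + (0 + A) = -9 + A)
(12061 - 30743) + d(G(-7)) = (12061 - 30743) + (-9 - 9*(-7)) = -18682 + (-9 + 63) = -18682 + 54 = -18628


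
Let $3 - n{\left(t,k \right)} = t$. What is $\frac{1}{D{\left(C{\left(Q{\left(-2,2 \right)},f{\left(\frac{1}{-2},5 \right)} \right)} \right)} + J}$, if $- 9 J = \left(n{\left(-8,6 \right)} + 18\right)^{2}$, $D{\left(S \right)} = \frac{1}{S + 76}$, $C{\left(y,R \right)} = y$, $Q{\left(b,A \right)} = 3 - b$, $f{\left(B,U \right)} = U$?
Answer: $- \frac{81}{7568} \approx -0.010703$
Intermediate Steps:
$n{\left(t,k \right)} = 3 - t$
$D{\left(S \right)} = \frac{1}{76 + S}$
$J = - \frac{841}{9}$ ($J = - \frac{\left(\left(3 - -8\right) + 18\right)^{2}}{9} = - \frac{\left(\left(3 + 8\right) + 18\right)^{2}}{9} = - \frac{\left(11 + 18\right)^{2}}{9} = - \frac{29^{2}}{9} = \left(- \frac{1}{9}\right) 841 = - \frac{841}{9} \approx -93.444$)
$\frac{1}{D{\left(C{\left(Q{\left(-2,2 \right)},f{\left(\frac{1}{-2},5 \right)} \right)} \right)} + J} = \frac{1}{\frac{1}{76 + \left(3 - -2\right)} - \frac{841}{9}} = \frac{1}{\frac{1}{76 + \left(3 + 2\right)} - \frac{841}{9}} = \frac{1}{\frac{1}{76 + 5} - \frac{841}{9}} = \frac{1}{\frac{1}{81} - \frac{841}{9}} = \frac{1}{- \frac{7568}{81}} = - \frac{81}{7568}$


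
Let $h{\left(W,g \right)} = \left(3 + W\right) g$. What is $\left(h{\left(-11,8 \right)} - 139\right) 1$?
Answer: $-203$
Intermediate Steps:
$h{\left(W,g \right)} = g \left(3 + W\right)$
$\left(h{\left(-11,8 \right)} - 139\right) 1 = \left(8 \left(3 - 11\right) - 139\right) 1 = \left(8 \left(-8\right) - 139\right) 1 = \left(-64 - 139\right) 1 = \left(-203\right) 1 = -203$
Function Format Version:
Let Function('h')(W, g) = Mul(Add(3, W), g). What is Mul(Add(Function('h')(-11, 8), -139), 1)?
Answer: -203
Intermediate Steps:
Function('h')(W, g) = Mul(g, Add(3, W))
Mul(Add(Function('h')(-11, 8), -139), 1) = Mul(Add(Mul(8, Add(3, -11)), -139), 1) = Mul(Add(Mul(8, -8), -139), 1) = Mul(Add(-64, -139), 1) = Mul(-203, 1) = -203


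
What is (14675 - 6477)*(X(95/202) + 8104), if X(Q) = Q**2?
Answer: 1355476343459/20402 ≈ 6.6438e+7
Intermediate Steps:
(14675 - 6477)*(X(95/202) + 8104) = (14675 - 6477)*((95/202)**2 + 8104) = 8198*((95*(1/202))**2 + 8104) = 8198*((95/202)**2 + 8104) = 8198*(9025/40804 + 8104) = 8198*(330684641/40804) = 1355476343459/20402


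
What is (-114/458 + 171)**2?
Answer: 1528966404/52441 ≈ 29156.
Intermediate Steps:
(-114/458 + 171)**2 = (-114*1/458 + 171)**2 = (-57/229 + 171)**2 = (39102/229)**2 = 1528966404/52441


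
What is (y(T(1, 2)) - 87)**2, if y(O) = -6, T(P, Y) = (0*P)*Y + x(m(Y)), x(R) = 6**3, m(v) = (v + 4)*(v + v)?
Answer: 8649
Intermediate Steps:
m(v) = 2*v*(4 + v) (m(v) = (4 + v)*(2*v) = 2*v*(4 + v))
x(R) = 216
T(P, Y) = 216 (T(P, Y) = (0*P)*Y + 216 = 0*Y + 216 = 0 + 216 = 216)
(y(T(1, 2)) - 87)**2 = (-6 - 87)**2 = (-93)**2 = 8649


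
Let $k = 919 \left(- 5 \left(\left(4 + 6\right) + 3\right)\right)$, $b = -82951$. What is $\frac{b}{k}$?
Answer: $\frac{82951}{59735} \approx 1.3886$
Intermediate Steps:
$k = -59735$ ($k = 919 \left(- 5 \left(10 + 3\right)\right) = 919 \left(\left(-5\right) 13\right) = 919 \left(-65\right) = -59735$)
$\frac{b}{k} = - \frac{82951}{-59735} = \left(-82951\right) \left(- \frac{1}{59735}\right) = \frac{82951}{59735}$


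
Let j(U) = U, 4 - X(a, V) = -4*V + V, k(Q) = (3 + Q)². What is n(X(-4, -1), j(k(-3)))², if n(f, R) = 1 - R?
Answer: 1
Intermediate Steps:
X(a, V) = 4 + 3*V (X(a, V) = 4 - (-4*V + V) = 4 - (-3)*V = 4 + 3*V)
n(X(-4, -1), j(k(-3)))² = (1 - (3 - 3)²)² = (1 - 1*0²)² = (1 - 1*0)² = (1 + 0)² = 1² = 1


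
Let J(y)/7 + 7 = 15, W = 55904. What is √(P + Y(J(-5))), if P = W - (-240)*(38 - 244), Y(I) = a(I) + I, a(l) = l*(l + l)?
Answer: 2*√3198 ≈ 113.10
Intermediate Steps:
a(l) = 2*l² (a(l) = l*(2*l) = 2*l²)
J(y) = 56 (J(y) = -49 + 7*15 = -49 + 105 = 56)
Y(I) = I + 2*I² (Y(I) = 2*I² + I = I + 2*I²)
P = 6464 (P = 55904 - (-240)*(38 - 244) = 55904 - (-240)*(-206) = 55904 - 1*49440 = 55904 - 49440 = 6464)
√(P + Y(J(-5))) = √(6464 + 56*(1 + 2*56)) = √(6464 + 56*(1 + 112)) = √(6464 + 56*113) = √(6464 + 6328) = √12792 = 2*√3198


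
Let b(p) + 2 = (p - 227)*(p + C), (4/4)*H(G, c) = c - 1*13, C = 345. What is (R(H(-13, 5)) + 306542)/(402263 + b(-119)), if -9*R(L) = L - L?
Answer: 306542/324065 ≈ 0.94593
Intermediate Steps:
H(G, c) = -13 + c (H(G, c) = c - 1*13 = c - 13 = -13 + c)
R(L) = 0 (R(L) = -(L - L)/9 = -⅑*0 = 0)
b(p) = -2 + (-227 + p)*(345 + p) (b(p) = -2 + (p - 227)*(p + 345) = -2 + (-227 + p)*(345 + p))
(R(H(-13, 5)) + 306542)/(402263 + b(-119)) = (0 + 306542)/(402263 + (-78317 + (-119)² + 118*(-119))) = 306542/(402263 + (-78317 + 14161 - 14042)) = 306542/(402263 - 78198) = 306542/324065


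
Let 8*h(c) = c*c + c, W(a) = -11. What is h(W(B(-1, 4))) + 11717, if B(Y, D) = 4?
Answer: 46923/4 ≈ 11731.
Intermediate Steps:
h(c) = c/8 + c**2/8 (h(c) = (c*c + c)/8 = (c**2 + c)/8 = (c + c**2)/8 = c/8 + c**2/8)
h(W(B(-1, 4))) + 11717 = (1/8)*(-11)*(1 - 11) + 11717 = (1/8)*(-11)*(-10) + 11717 = 55/4 + 11717 = 46923/4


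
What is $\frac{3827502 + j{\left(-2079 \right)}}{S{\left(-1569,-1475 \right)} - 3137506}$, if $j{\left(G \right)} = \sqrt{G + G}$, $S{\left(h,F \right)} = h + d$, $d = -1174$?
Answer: $- \frac{546786}{448607} - \frac{3 i \sqrt{462}}{3140249} \approx -1.2189 - 2.0534 \cdot 10^{-5} i$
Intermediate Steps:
$S{\left(h,F \right)} = -1174 + h$ ($S{\left(h,F \right)} = h - 1174 = -1174 + h$)
$j{\left(G \right)} = \sqrt{2} \sqrt{G}$ ($j{\left(G \right)} = \sqrt{2 G} = \sqrt{2} \sqrt{G}$)
$\frac{3827502 + j{\left(-2079 \right)}}{S{\left(-1569,-1475 \right)} - 3137506} = \frac{3827502 + \sqrt{2} \sqrt{-2079}}{\left(-1174 - 1569\right) - 3137506} = \frac{3827502 + \sqrt{2} \cdot 3 i \sqrt{231}}{-2743 - 3137506} = \frac{3827502 + 3 i \sqrt{462}}{-3140249} = \left(3827502 + 3 i \sqrt{462}\right) \left(- \frac{1}{3140249}\right) = - \frac{546786}{448607} - \frac{3 i \sqrt{462}}{3140249}$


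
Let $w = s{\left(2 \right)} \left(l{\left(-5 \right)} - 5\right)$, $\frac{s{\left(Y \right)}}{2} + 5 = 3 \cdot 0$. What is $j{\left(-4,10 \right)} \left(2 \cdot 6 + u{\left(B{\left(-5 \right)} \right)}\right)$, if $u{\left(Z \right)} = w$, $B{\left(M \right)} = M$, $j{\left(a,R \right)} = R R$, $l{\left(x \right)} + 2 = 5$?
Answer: $3200$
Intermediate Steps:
$l{\left(x \right)} = 3$ ($l{\left(x \right)} = -2 + 5 = 3$)
$j{\left(a,R \right)} = R^{2}$
$s{\left(Y \right)} = -10$ ($s{\left(Y \right)} = -10 + 2 \cdot 3 \cdot 0 = -10 + 2 \cdot 0 = -10 + 0 = -10$)
$w = 20$ ($w = - 10 \left(3 - 5\right) = \left(-10\right) \left(-2\right) = 20$)
$u{\left(Z \right)} = 20$
$j{\left(-4,10 \right)} \left(2 \cdot 6 + u{\left(B{\left(-5 \right)} \right)}\right) = 10^{2} \left(2 \cdot 6 + 20\right) = 100 \left(12 + 20\right) = 100 \cdot 32 = 3200$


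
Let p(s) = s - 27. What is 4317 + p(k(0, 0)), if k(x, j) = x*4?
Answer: 4290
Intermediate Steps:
k(x, j) = 4*x
p(s) = -27 + s
4317 + p(k(0, 0)) = 4317 + (-27 + 4*0) = 4317 + (-27 + 0) = 4317 - 27 = 4290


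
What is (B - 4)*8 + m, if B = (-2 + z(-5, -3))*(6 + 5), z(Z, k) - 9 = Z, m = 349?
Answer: 493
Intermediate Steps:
z(Z, k) = 9 + Z
B = 22 (B = (-2 + (9 - 5))*(6 + 5) = (-2 + 4)*11 = 2*11 = 22)
(B - 4)*8 + m = (22 - 4)*8 + 349 = 18*8 + 349 = 144 + 349 = 493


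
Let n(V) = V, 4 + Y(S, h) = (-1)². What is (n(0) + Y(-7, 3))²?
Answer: 9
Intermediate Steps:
Y(S, h) = -3 (Y(S, h) = -4 + (-1)² = -4 + 1 = -3)
(n(0) + Y(-7, 3))² = (0 - 3)² = (-3)² = 9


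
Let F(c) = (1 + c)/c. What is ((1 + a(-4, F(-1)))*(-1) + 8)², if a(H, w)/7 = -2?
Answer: 441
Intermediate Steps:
F(c) = (1 + c)/c
a(H, w) = -14 (a(H, w) = 7*(-2) = -14)
((1 + a(-4, F(-1)))*(-1) + 8)² = ((1 - 14)*(-1) + 8)² = (-13*(-1) + 8)² = (13 + 8)² = 21² = 441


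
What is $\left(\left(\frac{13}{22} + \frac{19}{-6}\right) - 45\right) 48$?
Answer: $- \frac{25120}{11} \approx -2283.6$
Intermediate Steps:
$\left(\left(\frac{13}{22} + \frac{19}{-6}\right) - 45\right) 48 = \left(\left(13 \cdot \frac{1}{22} + 19 \left(- \frac{1}{6}\right)\right) - 45\right) 48 = \left(\left(\frac{13}{22} - \frac{19}{6}\right) - 45\right) 48 = \left(- \frac{85}{33} - 45\right) 48 = \left(- \frac{1570}{33}\right) 48 = - \frac{25120}{11}$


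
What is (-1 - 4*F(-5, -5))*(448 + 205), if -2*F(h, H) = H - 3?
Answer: -11101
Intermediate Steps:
F(h, H) = 3/2 - H/2 (F(h, H) = -(H - 3)/2 = -(-3 + H)/2 = 3/2 - H/2)
(-1 - 4*F(-5, -5))*(448 + 205) = (-1 - 4*(3/2 - ½*(-5)))*(448 + 205) = (-1 - 4*(3/2 + 5/2))*653 = (-1 - 4*4)*653 = (-1 - 16)*653 = -17*653 = -11101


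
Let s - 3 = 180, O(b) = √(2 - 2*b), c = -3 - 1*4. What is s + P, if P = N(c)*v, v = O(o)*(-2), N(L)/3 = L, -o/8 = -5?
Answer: 183 + 42*I*√78 ≈ 183.0 + 370.93*I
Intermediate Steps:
o = 40 (o = -8*(-5) = 40)
c = -7 (c = -3 - 4 = -7)
N(L) = 3*L
s = 183 (s = 3 + 180 = 183)
v = -2*I*√78 (v = √(2 - 2*40)*(-2) = √(2 - 80)*(-2) = √(-78)*(-2) = (I*√78)*(-2) = -2*I*√78 ≈ -17.664*I)
P = 42*I*√78 (P = (3*(-7))*(-2*I*√78) = -(-42)*I*√78 = 42*I*√78 ≈ 370.93*I)
s + P = 183 + 42*I*√78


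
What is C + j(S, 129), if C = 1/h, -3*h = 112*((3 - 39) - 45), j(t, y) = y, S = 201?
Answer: 390097/3024 ≈ 129.00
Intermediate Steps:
h = 3024 (h = -112*((3 - 39) - 45)/3 = -112*(-36 - 45)/3 = -112*(-81)/3 = -⅓*(-9072) = 3024)
C = 1/3024 ≈ 0.00033069
C + j(S, 129) = 1/3024 + 129 = 390097/3024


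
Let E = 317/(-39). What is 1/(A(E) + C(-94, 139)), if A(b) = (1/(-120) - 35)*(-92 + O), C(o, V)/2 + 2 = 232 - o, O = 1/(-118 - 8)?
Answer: 15120/58499953 ≈ 0.00025846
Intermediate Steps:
O = -1/126 (O = 1/(-126) = -1/126 ≈ -0.0079365)
C(o, V) = 460 - 2*o (C(o, V) = -4 + 2*(232 - o) = -4 + (464 - 2*o) = 460 - 2*o)
E = -317/39 (E = 317*(-1/39) = -317/39 ≈ -8.1282)
A(b) = 48702193/15120 (A(b) = (1/(-120) - 35)*(-92 - 1/126) = (-1/120 - 35)*(-11593/126) = -4201/120*(-11593/126) = 48702193/15120)
1/(A(E) + C(-94, 139)) = 1/(48702193/15120 + (460 - 2*(-94))) = 1/(48702193/15120 + (460 + 188)) = 1/(48702193/15120 + 648) = 1/(58499953/15120) = 15120/58499953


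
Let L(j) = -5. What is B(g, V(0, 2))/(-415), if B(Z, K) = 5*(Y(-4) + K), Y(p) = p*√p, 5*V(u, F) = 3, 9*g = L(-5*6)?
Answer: -3/415 + 8*I/83 ≈ -0.0072289 + 0.096385*I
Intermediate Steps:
g = -5/9 (g = (⅑)*(-5) = -5/9 ≈ -0.55556)
V(u, F) = ⅗ (V(u, F) = (⅕)*3 = ⅗)
Y(p) = p^(3/2)
B(Z, K) = -40*I + 5*K (B(Z, K) = 5*((-4)^(3/2) + K) = 5*(-8*I + K) = 5*(K - 8*I) = -40*I + 5*K)
B(g, V(0, 2))/(-415) = (-40*I + 5*(⅗))/(-415) = (-40*I + 3)*(-1/415) = (3 - 40*I)*(-1/415) = -3/415 + 8*I/83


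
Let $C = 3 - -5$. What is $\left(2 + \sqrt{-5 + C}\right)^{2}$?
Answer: $\left(2 + \sqrt{3}\right)^{2} \approx 13.928$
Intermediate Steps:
$C = 8$ ($C = 3 + 5 = 8$)
$\left(2 + \sqrt{-5 + C}\right)^{2} = \left(2 + \sqrt{-5 + 8}\right)^{2} = \left(2 + \sqrt{3}\right)^{2}$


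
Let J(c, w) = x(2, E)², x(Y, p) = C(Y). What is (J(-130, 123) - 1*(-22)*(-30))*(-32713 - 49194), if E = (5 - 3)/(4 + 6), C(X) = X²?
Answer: 52748108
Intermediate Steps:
E = ⅕ (E = 2/10 = 2*(⅒) = ⅕ ≈ 0.20000)
x(Y, p) = Y²
J(c, w) = 16 (J(c, w) = (2²)² = 4² = 16)
(J(-130, 123) - 1*(-22)*(-30))*(-32713 - 49194) = (16 - 1*(-22)*(-30))*(-32713 - 49194) = (16 + 22*(-30))*(-81907) = (16 - 660)*(-81907) = -644*(-81907) = 52748108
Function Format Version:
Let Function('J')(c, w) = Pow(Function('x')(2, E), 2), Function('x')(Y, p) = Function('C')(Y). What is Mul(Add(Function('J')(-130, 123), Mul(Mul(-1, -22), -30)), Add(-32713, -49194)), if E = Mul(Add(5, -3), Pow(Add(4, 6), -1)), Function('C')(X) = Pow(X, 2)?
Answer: 52748108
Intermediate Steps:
E = Rational(1, 5) (E = Mul(2, Pow(10, -1)) = Mul(2, Rational(1, 10)) = Rational(1, 5) ≈ 0.20000)
Function('x')(Y, p) = Pow(Y, 2)
Function('J')(c, w) = 16 (Function('J')(c, w) = Pow(Pow(2, 2), 2) = Pow(4, 2) = 16)
Mul(Add(Function('J')(-130, 123), Mul(Mul(-1, -22), -30)), Add(-32713, -49194)) = Mul(Add(16, Mul(Mul(-1, -22), -30)), Add(-32713, -49194)) = Mul(Add(16, Mul(22, -30)), -81907) = Mul(Add(16, -660), -81907) = Mul(-644, -81907) = 52748108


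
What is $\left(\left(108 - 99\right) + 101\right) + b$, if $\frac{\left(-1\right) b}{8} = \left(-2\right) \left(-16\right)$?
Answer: $-146$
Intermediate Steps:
$b = -256$ ($b = - 8 \left(\left(-2\right) \left(-16\right)\right) = \left(-8\right) 32 = -256$)
$\left(\left(108 - 99\right) + 101\right) + b = \left(\left(108 - 99\right) + 101\right) - 256 = \left(9 + 101\right) - 256 = 110 - 256 = -146$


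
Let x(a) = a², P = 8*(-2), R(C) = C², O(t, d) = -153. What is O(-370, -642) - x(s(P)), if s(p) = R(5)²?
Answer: -390778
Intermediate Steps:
P = -16
s(p) = 625 (s(p) = (5²)² = 25² = 625)
O(-370, -642) - x(s(P)) = -153 - 1*625² = -153 - 1*390625 = -153 - 390625 = -390778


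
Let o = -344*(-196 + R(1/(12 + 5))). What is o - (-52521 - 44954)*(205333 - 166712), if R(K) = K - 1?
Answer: 63999045287/17 ≈ 3.7646e+9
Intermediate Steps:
R(K) = -1 + K
o = 1151712/17 (o = -344*(-196 + (-1 + 1/(12 + 5))) = -344*(-196 + (-1 + 1/17)) = -344*(-196 - 16/17) = -344*(-3348/17) = 1151712/17 ≈ 67748.)
o - (-52521 - 44954)*(205333 - 166712) = 1151712/17 - (-52521 - 44954)*(205333 - 166712) = 1151712/17 - (-97475)*38621 = 1151712/17 - 1*(-3764581975) = 1151712/17 + 3764581975 = 63999045287/17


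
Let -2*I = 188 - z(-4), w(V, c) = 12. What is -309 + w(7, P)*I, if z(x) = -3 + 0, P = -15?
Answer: -1455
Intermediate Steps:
z(x) = -3
I = -191/2 (I = -(188 - 1*(-3))/2 = -(188 + 3)/2 = -1/2*191 = -191/2 ≈ -95.500)
-309 + w(7, P)*I = -309 + 12*(-191/2) = -309 - 1146 = -1455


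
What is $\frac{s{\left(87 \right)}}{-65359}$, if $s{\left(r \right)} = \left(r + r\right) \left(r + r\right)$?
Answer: $- \frac{30276}{65359} \approx -0.46323$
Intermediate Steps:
$s{\left(r \right)} = 4 r^{2}$ ($s{\left(r \right)} = 2 r 2 r = 4 r^{2}$)
$\frac{s{\left(87 \right)}}{-65359} = \frac{4 \cdot 87^{2}}{-65359} = 4 \cdot 7569 \left(- \frac{1}{65359}\right) = 30276 \left(- \frac{1}{65359}\right) = - \frac{30276}{65359}$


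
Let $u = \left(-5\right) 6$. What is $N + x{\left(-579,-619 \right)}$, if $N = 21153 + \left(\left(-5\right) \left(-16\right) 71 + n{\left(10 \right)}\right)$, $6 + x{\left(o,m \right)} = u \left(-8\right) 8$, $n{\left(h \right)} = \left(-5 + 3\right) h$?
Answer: $28727$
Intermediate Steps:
$u = -30$
$n{\left(h \right)} = - 2 h$
$x{\left(o,m \right)} = 1914$ ($x{\left(o,m \right)} = -6 + \left(-30\right) \left(-8\right) 8 = -6 + 240 \cdot 8 = -6 + 1920 = 1914$)
$N = 26813$ ($N = 21153 - \left(20 - \left(-5\right) \left(-16\right) 71\right) = 21153 + \left(80 \cdot 71 - 20\right) = 21153 + \left(5680 - 20\right) = 21153 + 5660 = 26813$)
$N + x{\left(-579,-619 \right)} = 26813 + 1914 = 28727$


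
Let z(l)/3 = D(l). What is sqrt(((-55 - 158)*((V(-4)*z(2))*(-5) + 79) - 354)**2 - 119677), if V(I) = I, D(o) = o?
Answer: 2*sqrt(456668351) ≈ 42740.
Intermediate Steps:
z(l) = 3*l
sqrt(((-55 - 158)*((V(-4)*z(2))*(-5) + 79) - 354)**2 - 119677) = sqrt(((-55 - 158)*(-12*2*(-5) + 79) - 354)**2 - 119677) = sqrt((-213*(-4*6*(-5) + 79) - 354)**2 - 119677) = sqrt((-213*(-24*(-5) + 79) - 354)**2 - 119677) = sqrt((-213*(120 + 79) - 354)**2 - 119677) = sqrt((-213*199 - 354)**2 - 119677) = sqrt((-42387 - 354)**2 - 119677) = sqrt((-42741)**2 - 119677) = sqrt(1826793081 - 119677) = sqrt(1826673404) = 2*sqrt(456668351)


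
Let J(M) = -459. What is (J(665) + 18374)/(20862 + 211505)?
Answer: 17915/232367 ≈ 0.077098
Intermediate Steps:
(J(665) + 18374)/(20862 + 211505) = (-459 + 18374)/(20862 + 211505) = 17915/232367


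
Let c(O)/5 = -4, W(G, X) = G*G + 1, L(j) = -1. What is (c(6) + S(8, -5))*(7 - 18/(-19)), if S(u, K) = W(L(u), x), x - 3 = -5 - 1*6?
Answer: -2718/19 ≈ -143.05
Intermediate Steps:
x = -8 (x = 3 + (-5 - 1*6) = 3 + (-5 - 6) = 3 - 11 = -8)
W(G, X) = 1 + G² (W(G, X) = G² + 1 = 1 + G²)
c(O) = -20 (c(O) = 5*(-4) = -20)
S(u, K) = 2 (S(u, K) = 1 + (-1)² = 1 + 1 = 2)
(c(6) + S(8, -5))*(7 - 18/(-19)) = (-20 + 2)*(7 - 18/(-19)) = -18*(7 - 18*(-1)/19) = -18*(7 - 1*(-18/19)) = -18*(7 + 18/19) = -18*151/19 = -2718/19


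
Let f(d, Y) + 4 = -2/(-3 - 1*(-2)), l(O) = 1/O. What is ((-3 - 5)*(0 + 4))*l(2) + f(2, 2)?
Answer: -18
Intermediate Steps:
f(d, Y) = -2 (f(d, Y) = -4 - 2/(-3 - 1*(-2)) = -4 - 2/(-3 + 2) = -4 - 2/(-1) = -4 - 2*(-1) = -4 + 2 = -2)
((-3 - 5)*(0 + 4))*l(2) + f(2, 2) = ((-3 - 5)*(0 + 4))/2 - 2 = -8*4*(½) - 2 = -32*½ - 2 = -16 - 2 = -18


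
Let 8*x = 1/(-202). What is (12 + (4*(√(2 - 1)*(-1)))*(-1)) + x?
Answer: 25855/1616 ≈ 15.999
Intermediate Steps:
x = -1/1616 (x = (⅛)/(-202) = (⅛)*(-1/202) = -1/1616 ≈ -0.00061881)
(12 + (4*(√(2 - 1)*(-1)))*(-1)) + x = (12 + (4*(√(2 - 1)*(-1)))*(-1)) - 1/1616 = (12 + (4*(√1*(-1)))*(-1)) - 1/1616 = (12 + (4*(1*(-1)))*(-1)) - 1/1616 = (12 + (4*(-1))*(-1)) - 1/1616 = (12 - 4*(-1)) - 1/1616 = (12 + 4) - 1/1616 = 16 - 1/1616 = 25855/1616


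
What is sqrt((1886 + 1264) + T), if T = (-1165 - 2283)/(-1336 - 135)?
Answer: sqrt(6821171158)/1471 ≈ 56.146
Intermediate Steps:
T = 3448/1471 (T = -3448/(-1471) = -3448*(-1/1471) = 3448/1471 ≈ 2.3440)
sqrt((1886 + 1264) + T) = sqrt((1886 + 1264) + 3448/1471) = sqrt(3150 + 3448/1471) = sqrt(4637098/1471) = sqrt(6821171158)/1471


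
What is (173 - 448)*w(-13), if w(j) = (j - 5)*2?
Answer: 9900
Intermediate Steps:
w(j) = -10 + 2*j (w(j) = (-5 + j)*2 = -10 + 2*j)
(173 - 448)*w(-13) = (173 - 448)*(-10 + 2*(-13)) = -275*(-10 - 26) = -275*(-36) = 9900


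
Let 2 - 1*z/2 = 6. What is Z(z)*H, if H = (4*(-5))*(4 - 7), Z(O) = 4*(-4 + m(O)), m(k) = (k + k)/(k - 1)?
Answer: -1600/3 ≈ -533.33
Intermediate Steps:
z = -8 (z = 4 - 2*6 = 4 - 12 = -8)
m(k) = 2*k/(-1 + k) (m(k) = (2*k)/(-1 + k) = 2*k/(-1 + k))
Z(O) = -16 + 8*O/(-1 + O) (Z(O) = 4*(-4 + 2*O/(-1 + O)) = -16 + 8*O/(-1 + O))
H = 60 (H = -20*(-3) = 60)
Z(z)*H = (8*(2 - 1*(-8))/(-1 - 8))*60 = (8*(2 + 8)/(-9))*60 = (8*(-⅑)*10)*60 = -80/9*60 = -1600/3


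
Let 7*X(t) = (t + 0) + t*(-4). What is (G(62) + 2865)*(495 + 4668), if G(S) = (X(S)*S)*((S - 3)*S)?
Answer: -217692737163/7 ≈ -3.1099e+10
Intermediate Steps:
X(t) = -3*t/7 (X(t) = ((t + 0) + t*(-4))/7 = (t - 4*t)/7 = (-3*t)/7 = -3*t/7)
G(S) = -3*S³*(-3 + S)/7 (G(S) = ((-3*S/7)*S)*((S - 3)*S) = (-3*S²/7)*((-3 + S)*S) = (-3*S²/7)*(S*(-3 + S)) = -3*S³*(-3 + S)/7)
(G(62) + 2865)*(495 + 4668) = ((3/7)*62³*(3 - 1*62) + 2865)*(495 + 4668) = ((3/7)*238328*(3 - 62) + 2865)*5163 = ((3/7)*238328*(-59) + 2865)*5163 = (-42184056/7 + 2865)*5163 = -42164001/7*5163 = -217692737163/7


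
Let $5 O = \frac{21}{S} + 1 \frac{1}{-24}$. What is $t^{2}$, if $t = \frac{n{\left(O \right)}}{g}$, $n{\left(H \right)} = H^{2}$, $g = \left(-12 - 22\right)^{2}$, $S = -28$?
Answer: $\frac{130321}{277102632960000} \approx 4.703 \cdot 10^{-10}$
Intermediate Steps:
$O = - \frac{19}{120}$ ($O = \frac{\frac{21}{-28} + 1 \frac{1}{-24}}{5} = \frac{21 \left(- \frac{1}{28}\right) + 1 \left(- \frac{1}{24}\right)}{5} = \frac{- \frac{3}{4} - \frac{1}{24}}{5} = \frac{1}{5} \left(- \frac{19}{24}\right) = - \frac{19}{120} \approx -0.15833$)
$g = 1156$ ($g = \left(-34\right)^{2} = 1156$)
$t = \frac{361}{16646400}$ ($t = \frac{\left(- \frac{19}{120}\right)^{2}}{1156} = \frac{361}{14400} \cdot \frac{1}{1156} = \frac{361}{16646400} \approx 2.1686 \cdot 10^{-5}$)
$t^{2} = \left(\frac{361}{16646400}\right)^{2} = \frac{130321}{277102632960000}$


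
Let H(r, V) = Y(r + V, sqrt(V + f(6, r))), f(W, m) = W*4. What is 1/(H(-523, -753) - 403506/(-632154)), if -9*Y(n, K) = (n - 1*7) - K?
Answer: 128751616865736/18444533134356985 - 2697426088083*I/18444533134356985 ≈ 0.0069805 - 0.00014625*I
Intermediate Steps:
f(W, m) = 4*W
Y(n, K) = 7/9 - n/9 + K/9 (Y(n, K) = -((n - 1*7) - K)/9 = -((n - 7) - K)/9 = -((-7 + n) - K)/9 = -(-7 + n - K)/9 = 7/9 - n/9 + K/9)
H(r, V) = 7/9 - V/9 - r/9 + sqrt(24 + V)/9 (H(r, V) = 7/9 - (r + V)/9 + sqrt(V + 4*6)/9 = 7/9 - (V + r)/9 + sqrt(V + 24)/9 = 7/9 + (-V/9 - r/9) + sqrt(24 + V)/9 = 7/9 - V/9 - r/9 + sqrt(24 + V)/9)
1/(H(-523, -753) - 403506/(-632154)) = 1/((7/9 - 1/9*(-753) - 1/9*(-523) + sqrt(24 - 753)/9) - 403506/(-632154)) = 1/((7/9 + 251/3 + 523/9 + sqrt(-729)/9) - 403506*(-1/632154)) = 1/((7/9 + 251/3 + 523/9 + (27*I)/9) + 67251/105359) = 1/((7/9 + 251/3 + 523/9 + 3*I) + 67251/105359) = 1/((1283/9 + 3*I) + 67251/105359) = 1/(135780856/948231 + 3*I) = 899142029361*(135780856/948231 - 3*I)/18444533134356985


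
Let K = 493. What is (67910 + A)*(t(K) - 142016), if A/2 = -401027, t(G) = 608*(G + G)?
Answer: -335850323968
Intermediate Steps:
t(G) = 1216*G (t(G) = 608*(2*G) = 1216*G)
A = -802054 (A = 2*(-401027) = -802054)
(67910 + A)*(t(K) - 142016) = (67910 - 802054)*(1216*493 - 142016) = -734144*(599488 - 142016) = -734144*457472 = -335850323968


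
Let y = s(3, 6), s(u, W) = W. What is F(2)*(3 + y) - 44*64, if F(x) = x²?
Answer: -2780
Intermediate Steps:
y = 6
F(2)*(3 + y) - 44*64 = 2²*(3 + 6) - 44*64 = 4*9 - 2816 = 36 - 2816 = -2780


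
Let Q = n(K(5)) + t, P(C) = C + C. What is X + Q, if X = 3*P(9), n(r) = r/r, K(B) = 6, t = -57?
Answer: -2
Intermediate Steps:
P(C) = 2*C
n(r) = 1
Q = -56 (Q = 1 - 57 = -56)
X = 54 (X = 3*(2*9) = 3*18 = 54)
X + Q = 54 - 56 = -2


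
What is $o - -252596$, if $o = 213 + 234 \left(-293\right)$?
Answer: $184247$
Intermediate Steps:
$o = -68349$ ($o = 213 - 68562 = -68349$)
$o - -252596 = -68349 - -252596 = -68349 + 252596 = 184247$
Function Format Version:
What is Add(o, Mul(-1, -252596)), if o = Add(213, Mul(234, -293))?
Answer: 184247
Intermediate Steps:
o = -68349 (o = Add(213, -68562) = -68349)
Add(o, Mul(-1, -252596)) = Add(-68349, Mul(-1, -252596)) = Add(-68349, 252596) = 184247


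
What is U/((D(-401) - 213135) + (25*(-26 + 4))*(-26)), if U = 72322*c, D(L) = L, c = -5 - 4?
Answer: 108483/33206 ≈ 3.2670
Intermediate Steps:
c = -9
U = -650898 (U = 72322*(-9) = -650898)
U/((D(-401) - 213135) + (25*(-26 + 4))*(-26)) = -650898/((-401 - 213135) + (25*(-26 + 4))*(-26)) = -650898/(-213536 + (25*(-22))*(-26)) = -650898/(-213536 - 550*(-26)) = -650898/(-213536 + 14300) = -650898/(-199236) = -650898*(-1/199236) = 108483/33206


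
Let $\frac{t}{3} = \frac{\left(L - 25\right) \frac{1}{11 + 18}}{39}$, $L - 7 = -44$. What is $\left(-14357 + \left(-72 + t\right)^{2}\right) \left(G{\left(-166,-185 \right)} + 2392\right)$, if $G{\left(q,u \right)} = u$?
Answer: $- \frac{2869937814719}{142129} \approx -2.0192 \cdot 10^{7}$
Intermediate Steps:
$L = -37$ ($L = 7 - 44 = -37$)
$t = - \frac{62}{377}$ ($t = 3 \frac{\left(-37 - 25\right) \frac{1}{11 + 18}}{39} = 3 - \frac{62}{29} \cdot \frac{1}{39} = 3 \left(-62\right) \frac{1}{29} \cdot \frac{1}{39} = 3 \left(\left(- \frac{62}{29}\right) \frac{1}{39}\right) = 3 \left(- \frac{62}{1131}\right) = - \frac{62}{377} \approx -0.16446$)
$\left(-14357 + \left(-72 + t\right)^{2}\right) \left(G{\left(-166,-185 \right)} + 2392\right) = \left(-14357 + \left(-72 - \frac{62}{377}\right)^{2}\right) \left(-185 + 2392\right) = \left(-14357 + \left(- \frac{27206}{377}\right)^{2}\right) 2207 = \left(-14357 + \frac{740166436}{142129}\right) 2207 = \left(- \frac{1300379617}{142129}\right) 2207 = - \frac{2869937814719}{142129}$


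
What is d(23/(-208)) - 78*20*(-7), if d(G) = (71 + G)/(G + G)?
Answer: 487575/46 ≈ 10599.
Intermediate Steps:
d(G) = (71 + G)/(2*G) (d(G) = (71 + G)/((2*G)) = (71 + G)*(1/(2*G)) = (71 + G)/(2*G))
d(23/(-208)) - 78*20*(-7) = (71 + 23/(-208))/(2*((23/(-208)))) - 78*20*(-7) = (71 + 23*(-1/208))/(2*((23*(-1/208)))) - 1560*(-7) = (71 - 23/208)/(2*(-23/208)) + 10920 = (½)*(-208/23)*(14745/208) + 10920 = -14745/46 + 10920 = 487575/46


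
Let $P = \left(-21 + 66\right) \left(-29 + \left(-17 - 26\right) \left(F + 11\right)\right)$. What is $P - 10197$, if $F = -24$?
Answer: $13653$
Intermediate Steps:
$P = 23850$ ($P = \left(-21 + 66\right) \left(-29 + \left(-17 - 26\right) \left(-24 + 11\right)\right) = 45 \left(-29 - -559\right) = 45 \left(-29 + 559\right) = 45 \cdot 530 = 23850$)
$P - 10197 = 23850 - 10197 = 13653$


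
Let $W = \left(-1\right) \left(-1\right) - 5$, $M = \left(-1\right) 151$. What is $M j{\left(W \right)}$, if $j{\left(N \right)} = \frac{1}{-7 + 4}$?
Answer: $\frac{151}{3} \approx 50.333$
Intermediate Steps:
$M = -151$
$W = -4$ ($W = 1 - 5 = -4$)
$j{\left(N \right)} = - \frac{1}{3}$ ($j{\left(N \right)} = \frac{1}{-3} = - \frac{1}{3}$)
$M j{\left(W \right)} = \left(-151\right) \left(- \frac{1}{3}\right) = \frac{151}{3}$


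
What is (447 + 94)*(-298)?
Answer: -161218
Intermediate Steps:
(447 + 94)*(-298) = 541*(-298) = -161218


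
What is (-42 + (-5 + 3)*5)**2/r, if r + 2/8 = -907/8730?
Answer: -47211840/6179 ≈ -7640.7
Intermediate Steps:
r = -6179/17460 (r = -1/4 - 907/8730 = -6179/17460 ≈ -0.35389)
(-42 + (-5 + 3)*5)**2/r = (-42 + (-5 + 3)*5)**2/(-6179/17460) = (-42 - 2*5)**2*(-17460/6179) = (-42 - 10)**2*(-17460/6179) = (-52)**2*(-17460/6179) = 2704*(-17460/6179) = -47211840/6179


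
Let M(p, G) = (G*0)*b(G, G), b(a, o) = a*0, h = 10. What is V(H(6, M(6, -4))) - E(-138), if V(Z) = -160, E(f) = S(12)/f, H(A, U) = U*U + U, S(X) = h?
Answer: -11035/69 ≈ -159.93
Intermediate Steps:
S(X) = 10
b(a, o) = 0
M(p, G) = 0 (M(p, G) = (G*0)*0 = 0*0 = 0)
H(A, U) = U + U² (H(A, U) = U² + U = U + U²)
E(f) = 10/f
V(H(6, M(6, -4))) - E(-138) = -160 - 10/(-138) = -160 - 10*(-1)/138 = -160 - 1*(-5/69) = -160 + 5/69 = -11035/69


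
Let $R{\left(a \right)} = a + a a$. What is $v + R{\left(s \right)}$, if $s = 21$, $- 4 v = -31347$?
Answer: $\frac{33195}{4} \approx 8298.8$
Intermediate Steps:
$v = \frac{31347}{4}$ ($v = \left(- \frac{1}{4}\right) \left(-31347\right) = \frac{31347}{4} \approx 7836.8$)
$R{\left(a \right)} = a + a^{2}$
$v + R{\left(s \right)} = \frac{31347}{4} + 21 \left(1 + 21\right) = \frac{31347}{4} + 21 \cdot 22 = \frac{31347}{4} + 462 = \frac{33195}{4}$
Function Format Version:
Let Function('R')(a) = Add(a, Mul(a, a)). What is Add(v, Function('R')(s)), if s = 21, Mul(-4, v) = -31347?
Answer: Rational(33195, 4) ≈ 8298.8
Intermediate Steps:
v = Rational(31347, 4) (v = Mul(Rational(-1, 4), -31347) = Rational(31347, 4) ≈ 7836.8)
Function('R')(a) = Add(a, Pow(a, 2))
Add(v, Function('R')(s)) = Add(Rational(31347, 4), Mul(21, Add(1, 21))) = Add(Rational(31347, 4), Mul(21, 22)) = Add(Rational(31347, 4), 462) = Rational(33195, 4)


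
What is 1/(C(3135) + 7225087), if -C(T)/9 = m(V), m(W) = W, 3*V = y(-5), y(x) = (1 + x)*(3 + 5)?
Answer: 1/7225183 ≈ 1.3840e-7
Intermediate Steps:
y(x) = 8 + 8*x (y(x) = (1 + x)*8 = 8 + 8*x)
V = -32/3 (V = (8 + 8*(-5))/3 = (8 - 40)/3 = (⅓)*(-32) = -32/3 ≈ -10.667)
C(T) = 96 (C(T) = -9*(-32/3) = 96)
1/(C(3135) + 7225087) = 1/(96 + 7225087) = 1/7225183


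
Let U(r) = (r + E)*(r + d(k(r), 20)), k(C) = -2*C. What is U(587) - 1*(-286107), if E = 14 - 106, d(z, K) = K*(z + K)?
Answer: -10847928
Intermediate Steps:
d(z, K) = K*(K + z)
E = -92
U(r) = (-92 + r)*(400 - 39*r) (U(r) = (r - 92)*(r + 20*(20 - 2*r)) = (-92 + r)*(r + (400 - 40*r)) = (-92 + r)*(400 - 39*r))
U(587) - 1*(-286107) = (-36800 - 39*587**2 + 3988*587) - 1*(-286107) = (-36800 - 39*344569 + 2340956) + 286107 = (-36800 - 13438191 + 2340956) + 286107 = -11134035 + 286107 = -10847928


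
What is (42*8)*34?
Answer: 11424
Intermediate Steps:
(42*8)*34 = 336*34 = 11424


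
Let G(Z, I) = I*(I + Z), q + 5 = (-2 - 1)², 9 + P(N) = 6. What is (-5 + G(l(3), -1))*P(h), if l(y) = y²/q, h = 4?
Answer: 75/4 ≈ 18.750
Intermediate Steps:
P(N) = -3 (P(N) = -9 + 6 = -3)
q = 4 (q = -5 + (-2 - 1)² = -5 + (-3)² = -5 + 9 = 4)
l(y) = y²/4
(-5 + G(l(3), -1))*P(h) = (-5 - (-1 + (¼)*3²))*(-3) = (-5 - (-1 + (¼)*9))*(-3) = (-5 - (-1 + 9/4))*(-3) = (-5 - 1*5/4)*(-3) = (-5 - 5/4)*(-3) = -25/4*(-3) = 75/4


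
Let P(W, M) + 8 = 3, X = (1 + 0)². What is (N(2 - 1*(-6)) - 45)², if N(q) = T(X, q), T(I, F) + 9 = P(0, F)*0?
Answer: 2916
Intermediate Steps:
X = 1 (X = 1² = 1)
P(W, M) = -5 (P(W, M) = -8 + 3 = -5)
T(I, F) = -9 (T(I, F) = -9 - 5*0 = -9 + 0 = -9)
N(q) = -9
(N(2 - 1*(-6)) - 45)² = (-9 - 45)² = (-54)² = 2916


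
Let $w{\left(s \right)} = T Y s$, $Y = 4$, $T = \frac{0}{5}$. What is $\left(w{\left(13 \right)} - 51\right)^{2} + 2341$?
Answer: $4942$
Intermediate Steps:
$T = 0$ ($T = 0 \cdot \frac{1}{5} = 0$)
$w{\left(s \right)} = 0$ ($w{\left(s \right)} = 0 \cdot 4 s = 0 s = 0$)
$\left(w{\left(13 \right)} - 51\right)^{2} + 2341 = \left(0 - 51\right)^{2} + 2341 = \left(-51\right)^{2} + 2341 = 2601 + 2341 = 4942$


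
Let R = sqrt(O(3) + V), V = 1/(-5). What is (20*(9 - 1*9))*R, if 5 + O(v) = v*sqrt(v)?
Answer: 0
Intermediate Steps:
V = -1/5 ≈ -0.20000
O(v) = -5 + v**(3/2) (O(v) = -5 + v*sqrt(v) = -5 + v**(3/2))
R = sqrt(-26/5 + 3*sqrt(3)) (R = sqrt((-5 + 3**(3/2)) - 1/5) = sqrt((-5 + 3*sqrt(3)) - 1/5) = sqrt(-26/5 + 3*sqrt(3)) ≈ 0.062029*I)
(20*(9 - 1*9))*R = (20*(9 - 1*9))*(sqrt(-130 + 75*sqrt(3))/5) = (20*(9 - 9))*(sqrt(-130 + 75*sqrt(3))/5) = (20*0)*(sqrt(-130 + 75*sqrt(3))/5) = 0*(sqrt(-130 + 75*sqrt(3))/5) = 0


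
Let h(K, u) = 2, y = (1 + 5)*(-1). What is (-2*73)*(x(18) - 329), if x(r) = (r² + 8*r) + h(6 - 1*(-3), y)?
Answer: -20586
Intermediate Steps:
y = -6 (y = 6*(-1) = -6)
x(r) = 2 + r² + 8*r (x(r) = (r² + 8*r) + 2 = 2 + r² + 8*r)
(-2*73)*(x(18) - 329) = (-2*73)*((2 + 18² + 8*18) - 329) = -146*((2 + 324 + 144) - 329) = -146*(470 - 329) = -146*141 = -20586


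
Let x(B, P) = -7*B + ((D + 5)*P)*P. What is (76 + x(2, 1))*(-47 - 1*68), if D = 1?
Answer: -7820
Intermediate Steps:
x(B, P) = -7*B + 6*P² (x(B, P) = -7*B + ((1 + 5)*P)*P = -7*B + (6*P)*P = -7*B + 6*P²)
(76 + x(2, 1))*(-47 - 1*68) = (76 + (-7*2 + 6*1²))*(-47 - 1*68) = (76 + (-14 + 6*1))*(-47 - 68) = (76 + (-14 + 6))*(-115) = (76 - 8)*(-115) = 68*(-115) = -7820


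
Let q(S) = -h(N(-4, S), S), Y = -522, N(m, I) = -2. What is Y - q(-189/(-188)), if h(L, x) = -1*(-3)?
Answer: -519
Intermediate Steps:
h(L, x) = 3
q(S) = -3 (q(S) = -1*3 = -3)
Y - q(-189/(-188)) = -522 - 1*(-3) = -522 + 3 = -519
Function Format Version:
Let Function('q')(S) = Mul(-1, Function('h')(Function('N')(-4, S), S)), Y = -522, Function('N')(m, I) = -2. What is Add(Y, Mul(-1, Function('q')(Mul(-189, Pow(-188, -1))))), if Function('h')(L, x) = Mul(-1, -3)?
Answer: -519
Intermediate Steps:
Function('h')(L, x) = 3
Function('q')(S) = -3 (Function('q')(S) = Mul(-1, 3) = -3)
Add(Y, Mul(-1, Function('q')(Mul(-189, Pow(-188, -1))))) = Add(-522, Mul(-1, -3)) = Add(-522, 3) = -519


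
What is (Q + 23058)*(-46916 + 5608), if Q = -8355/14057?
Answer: -13388664319908/14057 ≈ -9.5246e+8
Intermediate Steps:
Q = -8355/14057 (Q = -8355*1/14057 = -8355/14057 ≈ -0.59437)
(Q + 23058)*(-46916 + 5608) = (-8355/14057 + 23058)*(-46916 + 5608) = (324117951/14057)*(-41308) = -13388664319908/14057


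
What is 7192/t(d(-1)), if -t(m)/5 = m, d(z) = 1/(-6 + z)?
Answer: 50344/5 ≈ 10069.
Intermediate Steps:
t(m) = -5*m
7192/t(d(-1)) = 7192/((-5/(-6 - 1))) = 7192/((-5/(-7))) = 7192/((-5*(-⅐))) = 7192/(5/7) = 7192*(7/5) = 50344/5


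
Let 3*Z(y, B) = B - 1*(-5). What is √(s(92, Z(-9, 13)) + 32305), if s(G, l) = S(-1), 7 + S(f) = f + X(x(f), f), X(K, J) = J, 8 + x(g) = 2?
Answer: 2*√8074 ≈ 179.71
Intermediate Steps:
Z(y, B) = 5/3 + B/3 (Z(y, B) = (B - 1*(-5))/3 = (B + 5)/3 = (5 + B)/3 = 5/3 + B/3)
x(g) = -6 (x(g) = -8 + 2 = -6)
S(f) = -7 + 2*f (S(f) = -7 + (f + f) = -7 + 2*f)
s(G, l) = -9 (s(G, l) = -7 + 2*(-1) = -7 - 2 = -9)
√(s(92, Z(-9, 13)) + 32305) = √(-9 + 32305) = √32296 = 2*√8074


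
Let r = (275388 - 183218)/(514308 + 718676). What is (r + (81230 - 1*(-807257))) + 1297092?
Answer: 1347392014953/616492 ≈ 2.1856e+6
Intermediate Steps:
r = 46085/616492 (r = 92170/1232984 = 92170*(1/1232984) = 46085/616492 ≈ 0.074754)
(r + (81230 - 1*(-807257))) + 1297092 = (46085/616492 + (81230 - 1*(-807257))) + 1297092 = (46085/616492 + (81230 + 807257)) + 1297092 = (46085/616492 + 888487) + 1297092 = 547745173689/616492 + 1297092 = 1347392014953/616492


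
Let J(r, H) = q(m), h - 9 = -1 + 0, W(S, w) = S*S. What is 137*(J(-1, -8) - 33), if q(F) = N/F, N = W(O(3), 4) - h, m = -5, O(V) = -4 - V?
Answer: -28222/5 ≈ -5644.4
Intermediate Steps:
W(S, w) = S**2
h = 8 (h = 9 + (-1 + 0) = 9 - 1 = 8)
N = 41 (N = (-4 - 1*3)**2 - 1*8 = (-4 - 3)**2 - 8 = (-7)**2 - 8 = 49 - 8 = 41)
q(F) = 41/F
J(r, H) = -41/5 (J(r, H) = 41/(-5) = 41*(-1/5) = -41/5)
137*(J(-1, -8) - 33) = 137*(-41/5 - 33) = 137*(-206/5) = -28222/5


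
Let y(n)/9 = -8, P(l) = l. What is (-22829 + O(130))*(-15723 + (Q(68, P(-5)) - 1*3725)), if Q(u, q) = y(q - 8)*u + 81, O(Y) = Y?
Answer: 550745837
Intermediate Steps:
y(n) = -72 (y(n) = 9*(-8) = -72)
Q(u, q) = 81 - 72*u (Q(u, q) = -72*u + 81 = 81 - 72*u)
(-22829 + O(130))*(-15723 + (Q(68, P(-5)) - 1*3725)) = (-22829 + 130)*(-15723 + ((81 - 72*68) - 1*3725)) = -22699*(-15723 + ((81 - 4896) - 3725)) = -22699*(-15723 + (-4815 - 3725)) = -22699*(-15723 - 8540) = -22699*(-24263) = 550745837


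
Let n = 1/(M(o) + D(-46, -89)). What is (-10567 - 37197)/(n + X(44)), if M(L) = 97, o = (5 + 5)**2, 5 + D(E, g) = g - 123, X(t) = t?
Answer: -5731680/5279 ≈ -1085.8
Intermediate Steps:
D(E, g) = -128 + g (D(E, g) = -5 + (g - 123) = -5 + (-123 + g) = -128 + g)
o = 100 (o = 10**2 = 100)
n = -1/120 (n = 1/(97 + (-128 - 89)) = 1/(97 - 217) = 1/(-120) = -1/120 ≈ -0.0083333)
(-10567 - 37197)/(n + X(44)) = (-10567 - 37197)/(-1/120 + 44) = -47764/5279/120 = -47764*120/5279 = -5731680/5279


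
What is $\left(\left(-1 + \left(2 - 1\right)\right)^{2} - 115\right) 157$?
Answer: $-18055$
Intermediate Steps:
$\left(\left(-1 + \left(2 - 1\right)\right)^{2} - 115\right) 157 = \left(\left(-1 + 1\right)^{2} - 115\right) 157 = \left(0^{2} - 115\right) 157 = \left(0 - 115\right) 157 = \left(-115\right) 157 = -18055$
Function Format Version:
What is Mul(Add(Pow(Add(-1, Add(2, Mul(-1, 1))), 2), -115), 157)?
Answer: -18055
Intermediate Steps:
Mul(Add(Pow(Add(-1, Add(2, Mul(-1, 1))), 2), -115), 157) = Mul(Add(Pow(Add(-1, Add(2, -1)), 2), -115), 157) = Mul(Add(Pow(Add(-1, 1), 2), -115), 157) = Mul(Add(Pow(0, 2), -115), 157) = Mul(Add(0, -115), 157) = Mul(-115, 157) = -18055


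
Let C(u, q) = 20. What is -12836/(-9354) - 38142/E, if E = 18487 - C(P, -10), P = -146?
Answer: -59868928/86370159 ≈ -0.69317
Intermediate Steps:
E = 18467 (E = 18487 - 1*20 = 18487 - 20 = 18467)
-12836/(-9354) - 38142/E = -12836/(-9354) - 38142/18467 = -12836*(-1/9354) - 38142*1/18467 = 6418/4677 - 38142/18467 = -59868928/86370159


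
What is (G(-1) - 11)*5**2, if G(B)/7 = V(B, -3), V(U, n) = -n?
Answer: 250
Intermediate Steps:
G(B) = 21 (G(B) = 7*(-1*(-3)) = 7*3 = 21)
(G(-1) - 11)*5**2 = (21 - 11)*5**2 = 10*25 = 250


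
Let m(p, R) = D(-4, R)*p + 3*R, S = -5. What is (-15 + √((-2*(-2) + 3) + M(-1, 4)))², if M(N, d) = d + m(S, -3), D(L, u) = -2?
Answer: 237 - 60*√3 ≈ 133.08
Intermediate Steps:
m(p, R) = -2*p + 3*R
M(N, d) = 1 + d (M(N, d) = d + (-2*(-5) + 3*(-3)) = d + (10 - 9) = d + 1 = 1 + d)
(-15 + √((-2*(-2) + 3) + M(-1, 4)))² = (-15 + √((-2*(-2) + 3) + (1 + 4)))² = (-15 + √((4 + 3) + 5))² = (-15 + √(7 + 5))² = (-15 + √12)² = (-15 + 2*√3)²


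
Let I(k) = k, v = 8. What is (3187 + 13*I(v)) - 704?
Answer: 2587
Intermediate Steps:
(3187 + 13*I(v)) - 704 = (3187 + 13*8) - 704 = (3187 + 104) - 704 = 3291 - 704 = 2587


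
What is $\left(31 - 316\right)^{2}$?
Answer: $81225$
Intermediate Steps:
$\left(31 - 316\right)^{2} = \left(-285\right)^{2} = 81225$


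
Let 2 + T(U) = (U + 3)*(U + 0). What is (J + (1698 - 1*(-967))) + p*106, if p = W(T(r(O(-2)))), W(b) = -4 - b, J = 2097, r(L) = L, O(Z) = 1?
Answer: 4126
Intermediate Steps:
T(U) = -2 + U*(3 + U) (T(U) = -2 + (U + 3)*(U + 0) = -2 + (3 + U)*U = -2 + U*(3 + U))
p = -6 (p = -4 - (-2 + 1² + 3*1) = -4 - (-2 + 1 + 3) = -4 - 1*2 = -4 - 2 = -6)
(J + (1698 - 1*(-967))) + p*106 = (2097 + (1698 - 1*(-967))) - 6*106 = (2097 + (1698 + 967)) - 636 = (2097 + 2665) - 636 = 4762 - 636 = 4126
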